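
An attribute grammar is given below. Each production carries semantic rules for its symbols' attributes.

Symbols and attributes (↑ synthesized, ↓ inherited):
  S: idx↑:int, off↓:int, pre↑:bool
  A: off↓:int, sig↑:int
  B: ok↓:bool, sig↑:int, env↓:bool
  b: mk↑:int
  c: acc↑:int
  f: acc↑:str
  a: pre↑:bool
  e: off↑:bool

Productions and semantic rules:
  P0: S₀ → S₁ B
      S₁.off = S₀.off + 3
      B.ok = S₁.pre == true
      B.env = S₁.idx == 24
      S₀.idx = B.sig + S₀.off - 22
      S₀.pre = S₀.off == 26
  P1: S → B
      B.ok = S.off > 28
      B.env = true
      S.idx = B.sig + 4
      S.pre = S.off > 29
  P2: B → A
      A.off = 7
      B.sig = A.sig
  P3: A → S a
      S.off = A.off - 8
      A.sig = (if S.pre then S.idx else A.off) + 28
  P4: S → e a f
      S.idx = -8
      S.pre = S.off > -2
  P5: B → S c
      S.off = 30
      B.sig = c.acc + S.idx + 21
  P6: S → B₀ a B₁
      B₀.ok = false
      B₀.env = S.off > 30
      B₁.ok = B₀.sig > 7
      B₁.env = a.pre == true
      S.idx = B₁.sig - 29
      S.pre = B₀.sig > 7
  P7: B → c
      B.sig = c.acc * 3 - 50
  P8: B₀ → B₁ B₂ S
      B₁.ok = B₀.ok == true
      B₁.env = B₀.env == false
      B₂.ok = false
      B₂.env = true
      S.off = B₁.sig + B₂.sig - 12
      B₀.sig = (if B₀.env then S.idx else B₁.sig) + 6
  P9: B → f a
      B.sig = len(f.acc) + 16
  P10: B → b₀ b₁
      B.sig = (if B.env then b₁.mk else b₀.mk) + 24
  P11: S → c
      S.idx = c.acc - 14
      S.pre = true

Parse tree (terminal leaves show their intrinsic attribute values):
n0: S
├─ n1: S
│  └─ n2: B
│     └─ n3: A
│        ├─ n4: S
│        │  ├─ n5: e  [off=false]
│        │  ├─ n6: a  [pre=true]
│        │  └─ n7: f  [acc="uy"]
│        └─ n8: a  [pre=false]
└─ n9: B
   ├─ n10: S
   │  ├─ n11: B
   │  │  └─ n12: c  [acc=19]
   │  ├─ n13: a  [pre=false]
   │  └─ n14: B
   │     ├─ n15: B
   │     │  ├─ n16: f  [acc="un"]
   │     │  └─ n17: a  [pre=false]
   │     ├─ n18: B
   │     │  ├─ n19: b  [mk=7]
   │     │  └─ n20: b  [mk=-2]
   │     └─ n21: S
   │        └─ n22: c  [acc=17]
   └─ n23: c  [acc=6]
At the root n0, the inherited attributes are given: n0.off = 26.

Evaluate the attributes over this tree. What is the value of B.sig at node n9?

22

1. n0.off = 26  [given at root]
2. n1.off = 29  [S₀.off + 3]
3. n2.ok = true  [S.off > 28]
4. n2.env = true  [true]
5. n3.off = 7  [7]
6. n4.off = -1  [A.off - 8]
7. n5.off = false  [terminal]
8. n6.pre = true  [terminal]
9. n7.acc = "uy"  [terminal]
10. n4.idx = -8  [-8]
11. n4.pre = true  [S.off > -2]
12. n8.pre = false  [terminal]
13. n3.sig = 20  [(if S.pre then S.idx else A.off) + 28]
14. n2.sig = 20  [A.sig]
15. n1.idx = 24  [B.sig + 4]
16. n1.pre = false  [S.off > 29]
17. n9.ok = false  [S₁.pre == true]
18. n9.env = true  [S₁.idx == 24]
19. n10.off = 30  [30]
20. n11.ok = false  [false]
21. n11.env = false  [S.off > 30]
22. n12.acc = 19  [terminal]
23. n11.sig = 7  [c.acc * 3 - 50]
24. n13.pre = false  [terminal]
25. n14.ok = false  [B₀.sig > 7]
26. n14.env = false  [a.pre == true]
27. n15.ok = false  [B₀.ok == true]
28. n15.env = true  [B₀.env == false]
29. n16.acc = "un"  [terminal]
30. n17.pre = false  [terminal]
31. n15.sig = 18  [len(f.acc) + 16]
32. n18.ok = false  [false]
33. n18.env = true  [true]
34. n19.mk = 7  [terminal]
35. n20.mk = -2  [terminal]
36. n18.sig = 22  [(if B.env then b₁.mk else b₀.mk) + 24]
37. n21.off = 28  [B₁.sig + B₂.sig - 12]
38. n22.acc = 17  [terminal]
39. n21.idx = 3  [c.acc - 14]
40. n21.pre = true  [true]
41. n14.sig = 24  [(if B₀.env then S.idx else B₁.sig) + 6]
42. n10.idx = -5  [B₁.sig - 29]
43. n10.pre = false  [B₀.sig > 7]
44. n23.acc = 6  [terminal]
45. n9.sig = 22  [c.acc + S.idx + 21]
46. n0.idx = 26  [B.sig + S₀.off - 22]
47. n0.pre = true  [S₀.off == 26]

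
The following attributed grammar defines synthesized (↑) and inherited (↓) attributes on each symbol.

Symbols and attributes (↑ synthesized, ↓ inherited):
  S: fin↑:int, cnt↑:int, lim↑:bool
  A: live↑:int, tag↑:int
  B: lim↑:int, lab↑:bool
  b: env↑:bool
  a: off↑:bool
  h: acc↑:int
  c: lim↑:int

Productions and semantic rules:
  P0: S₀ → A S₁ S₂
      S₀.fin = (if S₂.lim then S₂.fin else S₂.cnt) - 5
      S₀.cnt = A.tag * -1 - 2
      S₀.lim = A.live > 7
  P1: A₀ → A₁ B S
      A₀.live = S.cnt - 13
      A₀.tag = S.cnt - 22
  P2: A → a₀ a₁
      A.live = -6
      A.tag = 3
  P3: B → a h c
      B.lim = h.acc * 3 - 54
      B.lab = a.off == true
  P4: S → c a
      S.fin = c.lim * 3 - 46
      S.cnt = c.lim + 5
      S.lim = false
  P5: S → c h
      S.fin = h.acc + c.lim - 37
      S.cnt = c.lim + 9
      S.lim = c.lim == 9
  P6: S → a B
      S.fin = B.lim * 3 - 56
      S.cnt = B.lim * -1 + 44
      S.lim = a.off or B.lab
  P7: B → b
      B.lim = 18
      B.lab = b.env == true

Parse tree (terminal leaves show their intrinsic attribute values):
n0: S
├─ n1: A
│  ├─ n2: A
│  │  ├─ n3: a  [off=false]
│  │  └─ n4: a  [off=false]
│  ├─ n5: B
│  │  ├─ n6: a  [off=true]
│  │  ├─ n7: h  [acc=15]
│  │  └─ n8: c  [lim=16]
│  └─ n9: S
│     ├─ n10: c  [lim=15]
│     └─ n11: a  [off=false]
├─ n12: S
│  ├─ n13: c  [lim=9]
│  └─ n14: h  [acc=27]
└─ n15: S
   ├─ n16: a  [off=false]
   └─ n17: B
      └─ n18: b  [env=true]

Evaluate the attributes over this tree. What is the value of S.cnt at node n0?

1. n3.off = false  [terminal]
2. n4.off = false  [terminal]
3. n2.live = -6  [-6]
4. n2.tag = 3  [3]
5. n6.off = true  [terminal]
6. n7.acc = 15  [terminal]
7. n8.lim = 16  [terminal]
8. n5.lim = -9  [h.acc * 3 - 54]
9. n5.lab = true  [a.off == true]
10. n10.lim = 15  [terminal]
11. n11.off = false  [terminal]
12. n9.fin = -1  [c.lim * 3 - 46]
13. n9.cnt = 20  [c.lim + 5]
14. n9.lim = false  [false]
15. n1.live = 7  [S.cnt - 13]
16. n1.tag = -2  [S.cnt - 22]
17. n13.lim = 9  [terminal]
18. n14.acc = 27  [terminal]
19. n12.fin = -1  [h.acc + c.lim - 37]
20. n12.cnt = 18  [c.lim + 9]
21. n12.lim = true  [c.lim == 9]
22. n16.off = false  [terminal]
23. n18.env = true  [terminal]
24. n17.lim = 18  [18]
25. n17.lab = true  [b.env == true]
26. n15.fin = -2  [B.lim * 3 - 56]
27. n15.cnt = 26  [B.lim * -1 + 44]
28. n15.lim = true  [a.off or B.lab]
29. n0.fin = -7  [(if S₂.lim then S₂.fin else S₂.cnt) - 5]
30. n0.cnt = 0  [A.tag * -1 - 2]
31. n0.lim = false  [A.live > 7]

0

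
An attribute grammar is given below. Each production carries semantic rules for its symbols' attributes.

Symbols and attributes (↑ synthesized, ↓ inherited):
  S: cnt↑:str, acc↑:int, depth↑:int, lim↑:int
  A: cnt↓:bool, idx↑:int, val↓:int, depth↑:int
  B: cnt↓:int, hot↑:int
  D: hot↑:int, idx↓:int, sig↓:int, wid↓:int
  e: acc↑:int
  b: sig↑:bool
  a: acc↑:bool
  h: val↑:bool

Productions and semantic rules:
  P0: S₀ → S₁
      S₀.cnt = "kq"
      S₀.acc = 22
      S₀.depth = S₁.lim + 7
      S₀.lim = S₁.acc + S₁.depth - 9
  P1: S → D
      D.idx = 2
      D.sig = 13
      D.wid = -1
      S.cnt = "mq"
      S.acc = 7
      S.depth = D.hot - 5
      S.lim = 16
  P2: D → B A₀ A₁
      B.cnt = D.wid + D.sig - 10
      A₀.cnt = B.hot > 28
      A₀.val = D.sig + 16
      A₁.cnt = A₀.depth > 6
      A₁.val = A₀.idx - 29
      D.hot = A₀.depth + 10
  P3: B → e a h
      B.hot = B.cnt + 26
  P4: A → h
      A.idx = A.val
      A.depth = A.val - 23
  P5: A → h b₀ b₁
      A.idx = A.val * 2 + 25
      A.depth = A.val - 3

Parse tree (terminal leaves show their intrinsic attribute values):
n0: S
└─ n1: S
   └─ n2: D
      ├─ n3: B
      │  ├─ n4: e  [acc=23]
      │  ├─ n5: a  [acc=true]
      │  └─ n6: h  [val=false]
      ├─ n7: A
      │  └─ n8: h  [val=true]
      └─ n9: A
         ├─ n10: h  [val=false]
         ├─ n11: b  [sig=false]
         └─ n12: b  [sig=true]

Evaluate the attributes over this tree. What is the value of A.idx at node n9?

25

1. n2.idx = 2  [2]
2. n2.sig = 13  [13]
3. n2.wid = -1  [-1]
4. n3.cnt = 2  [D.wid + D.sig - 10]
5. n4.acc = 23  [terminal]
6. n5.acc = true  [terminal]
7. n6.val = false  [terminal]
8. n3.hot = 28  [B.cnt + 26]
9. n7.cnt = false  [B.hot > 28]
10. n7.val = 29  [D.sig + 16]
11. n8.val = true  [terminal]
12. n7.idx = 29  [A.val]
13. n7.depth = 6  [A.val - 23]
14. n9.cnt = false  [A₀.depth > 6]
15. n9.val = 0  [A₀.idx - 29]
16. n10.val = false  [terminal]
17. n11.sig = false  [terminal]
18. n12.sig = true  [terminal]
19. n9.idx = 25  [A.val * 2 + 25]
20. n9.depth = -3  [A.val - 3]
21. n2.hot = 16  [A₀.depth + 10]
22. n1.cnt = "mq"  ["mq"]
23. n1.acc = 7  [7]
24. n1.depth = 11  [D.hot - 5]
25. n1.lim = 16  [16]
26. n0.cnt = "kq"  ["kq"]
27. n0.acc = 22  [22]
28. n0.depth = 23  [S₁.lim + 7]
29. n0.lim = 9  [S₁.acc + S₁.depth - 9]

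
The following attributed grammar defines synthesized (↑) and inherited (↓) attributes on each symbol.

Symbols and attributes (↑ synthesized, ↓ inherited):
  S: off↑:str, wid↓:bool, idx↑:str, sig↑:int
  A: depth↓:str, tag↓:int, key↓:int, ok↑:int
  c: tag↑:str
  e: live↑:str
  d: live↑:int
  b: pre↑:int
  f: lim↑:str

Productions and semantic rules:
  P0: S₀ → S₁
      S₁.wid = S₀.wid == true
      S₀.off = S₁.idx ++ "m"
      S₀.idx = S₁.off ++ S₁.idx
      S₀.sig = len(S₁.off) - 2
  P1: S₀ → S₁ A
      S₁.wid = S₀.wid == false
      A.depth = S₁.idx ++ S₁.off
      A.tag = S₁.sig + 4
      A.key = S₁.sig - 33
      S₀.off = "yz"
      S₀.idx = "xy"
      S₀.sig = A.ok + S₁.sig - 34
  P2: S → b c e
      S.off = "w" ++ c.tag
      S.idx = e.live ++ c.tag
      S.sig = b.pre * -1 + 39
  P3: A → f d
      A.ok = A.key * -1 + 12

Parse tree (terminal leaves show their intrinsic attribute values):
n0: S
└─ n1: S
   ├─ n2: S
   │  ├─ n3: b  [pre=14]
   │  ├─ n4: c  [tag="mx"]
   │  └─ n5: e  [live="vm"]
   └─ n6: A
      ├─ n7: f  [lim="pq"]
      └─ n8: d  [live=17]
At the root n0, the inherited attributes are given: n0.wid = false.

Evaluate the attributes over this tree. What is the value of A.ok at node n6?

1. n0.wid = false  [given at root]
2. n1.wid = false  [S₀.wid == true]
3. n2.wid = true  [S₀.wid == false]
4. n3.pre = 14  [terminal]
5. n4.tag = "mx"  [terminal]
6. n5.live = "vm"  [terminal]
7. n2.off = "wmx"  ["w" ++ c.tag]
8. n2.idx = "vmmx"  [e.live ++ c.tag]
9. n2.sig = 25  [b.pre * -1 + 39]
10. n6.depth = "vmmxwmx"  [S₁.idx ++ S₁.off]
11. n6.tag = 29  [S₁.sig + 4]
12. n6.key = -8  [S₁.sig - 33]
13. n7.lim = "pq"  [terminal]
14. n8.live = 17  [terminal]
15. n6.ok = 20  [A.key * -1 + 12]
16. n1.off = "yz"  ["yz"]
17. n1.idx = "xy"  ["xy"]
18. n1.sig = 11  [A.ok + S₁.sig - 34]
19. n0.off = "xym"  [S₁.idx ++ "m"]
20. n0.idx = "yzxy"  [S₁.off ++ S₁.idx]
21. n0.sig = 0  [len(S₁.off) - 2]

20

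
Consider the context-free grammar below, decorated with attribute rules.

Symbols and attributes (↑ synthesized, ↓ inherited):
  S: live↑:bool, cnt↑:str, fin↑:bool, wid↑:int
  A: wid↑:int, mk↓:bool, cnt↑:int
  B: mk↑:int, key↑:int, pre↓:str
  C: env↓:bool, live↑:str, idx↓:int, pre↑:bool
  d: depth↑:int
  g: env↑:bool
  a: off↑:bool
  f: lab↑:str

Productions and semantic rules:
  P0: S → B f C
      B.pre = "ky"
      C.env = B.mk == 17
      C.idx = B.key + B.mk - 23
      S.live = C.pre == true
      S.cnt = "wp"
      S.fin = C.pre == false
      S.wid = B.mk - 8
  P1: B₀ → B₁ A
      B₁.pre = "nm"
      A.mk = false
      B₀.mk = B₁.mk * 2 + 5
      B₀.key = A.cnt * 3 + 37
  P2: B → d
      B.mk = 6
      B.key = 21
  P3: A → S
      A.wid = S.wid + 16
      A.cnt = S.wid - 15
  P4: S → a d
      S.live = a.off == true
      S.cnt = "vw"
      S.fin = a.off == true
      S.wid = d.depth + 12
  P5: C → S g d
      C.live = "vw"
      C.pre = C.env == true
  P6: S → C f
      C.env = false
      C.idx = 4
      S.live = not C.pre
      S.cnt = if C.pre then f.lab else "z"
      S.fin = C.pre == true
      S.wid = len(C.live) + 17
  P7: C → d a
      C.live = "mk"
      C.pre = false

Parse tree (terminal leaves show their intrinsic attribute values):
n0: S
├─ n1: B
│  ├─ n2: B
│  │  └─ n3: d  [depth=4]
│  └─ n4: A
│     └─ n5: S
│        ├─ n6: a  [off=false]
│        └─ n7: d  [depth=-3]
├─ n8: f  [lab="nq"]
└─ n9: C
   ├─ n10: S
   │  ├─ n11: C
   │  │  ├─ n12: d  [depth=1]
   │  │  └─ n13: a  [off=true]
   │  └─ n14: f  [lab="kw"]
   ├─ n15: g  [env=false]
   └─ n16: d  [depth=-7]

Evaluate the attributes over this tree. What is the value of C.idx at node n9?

13

1. n1.pre = "ky"  ["ky"]
2. n2.pre = "nm"  ["nm"]
3. n3.depth = 4  [terminal]
4. n2.mk = 6  [6]
5. n2.key = 21  [21]
6. n4.mk = false  [false]
7. n6.off = false  [terminal]
8. n7.depth = -3  [terminal]
9. n5.live = false  [a.off == true]
10. n5.cnt = "vw"  ["vw"]
11. n5.fin = false  [a.off == true]
12. n5.wid = 9  [d.depth + 12]
13. n4.wid = 25  [S.wid + 16]
14. n4.cnt = -6  [S.wid - 15]
15. n1.mk = 17  [B₁.mk * 2 + 5]
16. n1.key = 19  [A.cnt * 3 + 37]
17. n8.lab = "nq"  [terminal]
18. n9.env = true  [B.mk == 17]
19. n9.idx = 13  [B.key + B.mk - 23]
20. n11.env = false  [false]
21. n11.idx = 4  [4]
22. n12.depth = 1  [terminal]
23. n13.off = true  [terminal]
24. n11.live = "mk"  ["mk"]
25. n11.pre = false  [false]
26. n14.lab = "kw"  [terminal]
27. n10.live = true  [not C.pre]
28. n10.cnt = "z"  [if C.pre then f.lab else "z"]
29. n10.fin = false  [C.pre == true]
30. n10.wid = 19  [len(C.live) + 17]
31. n15.env = false  [terminal]
32. n16.depth = -7  [terminal]
33. n9.live = "vw"  ["vw"]
34. n9.pre = true  [C.env == true]
35. n0.live = true  [C.pre == true]
36. n0.cnt = "wp"  ["wp"]
37. n0.fin = false  [C.pre == false]
38. n0.wid = 9  [B.mk - 8]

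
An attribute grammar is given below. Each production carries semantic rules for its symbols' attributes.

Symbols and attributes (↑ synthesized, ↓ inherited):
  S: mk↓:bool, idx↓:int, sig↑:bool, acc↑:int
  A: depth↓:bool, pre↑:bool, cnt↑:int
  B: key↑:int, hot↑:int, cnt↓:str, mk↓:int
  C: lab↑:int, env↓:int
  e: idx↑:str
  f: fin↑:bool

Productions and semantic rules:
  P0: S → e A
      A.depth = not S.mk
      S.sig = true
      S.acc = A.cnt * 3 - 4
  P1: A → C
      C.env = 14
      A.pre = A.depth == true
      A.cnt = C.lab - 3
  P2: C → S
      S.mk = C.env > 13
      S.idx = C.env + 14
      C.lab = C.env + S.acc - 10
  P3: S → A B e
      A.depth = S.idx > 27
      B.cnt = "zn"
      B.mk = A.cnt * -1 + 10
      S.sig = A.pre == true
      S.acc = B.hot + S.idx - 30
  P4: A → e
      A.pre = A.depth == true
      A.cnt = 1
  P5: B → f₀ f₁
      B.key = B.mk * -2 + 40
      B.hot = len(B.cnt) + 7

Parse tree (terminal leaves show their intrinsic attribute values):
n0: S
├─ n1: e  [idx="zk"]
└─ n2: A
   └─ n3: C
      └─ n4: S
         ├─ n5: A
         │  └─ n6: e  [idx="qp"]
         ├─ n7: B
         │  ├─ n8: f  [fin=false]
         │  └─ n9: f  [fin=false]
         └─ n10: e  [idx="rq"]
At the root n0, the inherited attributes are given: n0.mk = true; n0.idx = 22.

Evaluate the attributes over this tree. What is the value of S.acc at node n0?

20

1. n0.mk = true  [given at root]
2. n0.idx = 22  [given at root]
3. n1.idx = "zk"  [terminal]
4. n2.depth = false  [not S.mk]
5. n3.env = 14  [14]
6. n4.mk = true  [C.env > 13]
7. n4.idx = 28  [C.env + 14]
8. n5.depth = true  [S.idx > 27]
9. n6.idx = "qp"  [terminal]
10. n5.pre = true  [A.depth == true]
11. n5.cnt = 1  [1]
12. n7.cnt = "zn"  ["zn"]
13. n7.mk = 9  [A.cnt * -1 + 10]
14. n8.fin = false  [terminal]
15. n9.fin = false  [terminal]
16. n7.key = 22  [B.mk * -2 + 40]
17. n7.hot = 9  [len(B.cnt) + 7]
18. n10.idx = "rq"  [terminal]
19. n4.sig = true  [A.pre == true]
20. n4.acc = 7  [B.hot + S.idx - 30]
21. n3.lab = 11  [C.env + S.acc - 10]
22. n2.pre = false  [A.depth == true]
23. n2.cnt = 8  [C.lab - 3]
24. n0.sig = true  [true]
25. n0.acc = 20  [A.cnt * 3 - 4]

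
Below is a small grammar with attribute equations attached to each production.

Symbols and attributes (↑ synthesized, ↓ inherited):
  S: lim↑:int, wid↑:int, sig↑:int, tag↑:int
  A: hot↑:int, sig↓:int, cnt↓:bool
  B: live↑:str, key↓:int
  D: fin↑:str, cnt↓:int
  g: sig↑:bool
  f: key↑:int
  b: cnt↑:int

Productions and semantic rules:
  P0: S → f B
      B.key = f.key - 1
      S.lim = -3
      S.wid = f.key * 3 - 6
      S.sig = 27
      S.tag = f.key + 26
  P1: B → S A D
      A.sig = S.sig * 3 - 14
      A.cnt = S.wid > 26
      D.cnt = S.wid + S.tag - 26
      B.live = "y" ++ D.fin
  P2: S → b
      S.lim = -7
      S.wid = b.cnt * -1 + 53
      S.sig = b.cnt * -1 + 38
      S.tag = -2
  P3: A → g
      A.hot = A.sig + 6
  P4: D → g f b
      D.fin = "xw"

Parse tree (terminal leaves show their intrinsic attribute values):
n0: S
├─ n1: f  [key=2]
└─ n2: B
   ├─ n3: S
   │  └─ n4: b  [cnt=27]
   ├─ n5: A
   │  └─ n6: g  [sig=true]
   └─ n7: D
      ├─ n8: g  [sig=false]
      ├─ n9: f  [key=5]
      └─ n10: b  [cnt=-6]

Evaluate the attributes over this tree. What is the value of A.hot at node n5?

1. n1.key = 2  [terminal]
2. n2.key = 1  [f.key - 1]
3. n4.cnt = 27  [terminal]
4. n3.lim = -7  [-7]
5. n3.wid = 26  [b.cnt * -1 + 53]
6. n3.sig = 11  [b.cnt * -1 + 38]
7. n3.tag = -2  [-2]
8. n5.sig = 19  [S.sig * 3 - 14]
9. n5.cnt = false  [S.wid > 26]
10. n6.sig = true  [terminal]
11. n5.hot = 25  [A.sig + 6]
12. n7.cnt = -2  [S.wid + S.tag - 26]
13. n8.sig = false  [terminal]
14. n9.key = 5  [terminal]
15. n10.cnt = -6  [terminal]
16. n7.fin = "xw"  ["xw"]
17. n2.live = "yxw"  ["y" ++ D.fin]
18. n0.lim = -3  [-3]
19. n0.wid = 0  [f.key * 3 - 6]
20. n0.sig = 27  [27]
21. n0.tag = 28  [f.key + 26]

25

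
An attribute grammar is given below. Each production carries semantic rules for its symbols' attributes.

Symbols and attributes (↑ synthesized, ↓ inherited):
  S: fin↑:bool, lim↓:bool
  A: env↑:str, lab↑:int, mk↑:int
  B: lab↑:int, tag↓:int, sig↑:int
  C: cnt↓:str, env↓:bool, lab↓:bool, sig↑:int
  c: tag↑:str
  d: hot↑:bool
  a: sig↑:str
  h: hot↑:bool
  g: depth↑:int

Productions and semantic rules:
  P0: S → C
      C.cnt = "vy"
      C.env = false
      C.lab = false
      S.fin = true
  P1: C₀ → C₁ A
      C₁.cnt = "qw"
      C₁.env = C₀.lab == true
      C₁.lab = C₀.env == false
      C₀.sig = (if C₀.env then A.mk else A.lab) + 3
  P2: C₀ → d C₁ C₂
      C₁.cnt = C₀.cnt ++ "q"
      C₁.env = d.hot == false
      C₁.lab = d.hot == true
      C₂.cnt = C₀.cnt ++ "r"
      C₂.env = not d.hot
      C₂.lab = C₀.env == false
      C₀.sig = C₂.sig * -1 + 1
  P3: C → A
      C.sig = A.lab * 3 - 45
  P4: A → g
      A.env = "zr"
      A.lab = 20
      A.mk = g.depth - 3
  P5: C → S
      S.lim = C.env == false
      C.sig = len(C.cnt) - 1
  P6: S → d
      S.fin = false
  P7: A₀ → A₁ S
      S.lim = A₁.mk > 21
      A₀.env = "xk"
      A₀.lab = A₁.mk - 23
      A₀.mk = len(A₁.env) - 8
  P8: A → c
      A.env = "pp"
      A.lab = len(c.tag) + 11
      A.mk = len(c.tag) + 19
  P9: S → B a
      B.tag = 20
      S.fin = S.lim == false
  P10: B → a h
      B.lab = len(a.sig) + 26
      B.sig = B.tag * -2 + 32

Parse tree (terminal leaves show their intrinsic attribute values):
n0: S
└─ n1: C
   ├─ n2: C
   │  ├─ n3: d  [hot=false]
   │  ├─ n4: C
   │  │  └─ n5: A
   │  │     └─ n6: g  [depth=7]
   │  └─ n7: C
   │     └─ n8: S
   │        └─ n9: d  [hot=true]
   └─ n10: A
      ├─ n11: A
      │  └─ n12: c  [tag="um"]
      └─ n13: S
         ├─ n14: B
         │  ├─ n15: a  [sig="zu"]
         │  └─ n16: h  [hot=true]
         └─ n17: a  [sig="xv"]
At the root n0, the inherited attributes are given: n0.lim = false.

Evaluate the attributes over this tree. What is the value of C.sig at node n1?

1

1. n0.lim = false  [given at root]
2. n1.cnt = "vy"  ["vy"]
3. n1.env = false  [false]
4. n1.lab = false  [false]
5. n2.cnt = "qw"  ["qw"]
6. n2.env = false  [C₀.lab == true]
7. n2.lab = true  [C₀.env == false]
8. n3.hot = false  [terminal]
9. n4.cnt = "qwq"  [C₀.cnt ++ "q"]
10. n4.env = true  [d.hot == false]
11. n4.lab = false  [d.hot == true]
12. n6.depth = 7  [terminal]
13. n5.env = "zr"  ["zr"]
14. n5.lab = 20  [20]
15. n5.mk = 4  [g.depth - 3]
16. n4.sig = 15  [A.lab * 3 - 45]
17. n7.cnt = "qwr"  [C₀.cnt ++ "r"]
18. n7.env = true  [not d.hot]
19. n7.lab = true  [C₀.env == false]
20. n8.lim = false  [C.env == false]
21. n9.hot = true  [terminal]
22. n8.fin = false  [false]
23. n7.sig = 2  [len(C.cnt) - 1]
24. n2.sig = -1  [C₂.sig * -1 + 1]
25. n12.tag = "um"  [terminal]
26. n11.env = "pp"  ["pp"]
27. n11.lab = 13  [len(c.tag) + 11]
28. n11.mk = 21  [len(c.tag) + 19]
29. n13.lim = false  [A₁.mk > 21]
30. n14.tag = 20  [20]
31. n15.sig = "zu"  [terminal]
32. n16.hot = true  [terminal]
33. n14.lab = 28  [len(a.sig) + 26]
34. n14.sig = -8  [B.tag * -2 + 32]
35. n17.sig = "xv"  [terminal]
36. n13.fin = true  [S.lim == false]
37. n10.env = "xk"  ["xk"]
38. n10.lab = -2  [A₁.mk - 23]
39. n10.mk = -6  [len(A₁.env) - 8]
40. n1.sig = 1  [(if C₀.env then A.mk else A.lab) + 3]
41. n0.fin = true  [true]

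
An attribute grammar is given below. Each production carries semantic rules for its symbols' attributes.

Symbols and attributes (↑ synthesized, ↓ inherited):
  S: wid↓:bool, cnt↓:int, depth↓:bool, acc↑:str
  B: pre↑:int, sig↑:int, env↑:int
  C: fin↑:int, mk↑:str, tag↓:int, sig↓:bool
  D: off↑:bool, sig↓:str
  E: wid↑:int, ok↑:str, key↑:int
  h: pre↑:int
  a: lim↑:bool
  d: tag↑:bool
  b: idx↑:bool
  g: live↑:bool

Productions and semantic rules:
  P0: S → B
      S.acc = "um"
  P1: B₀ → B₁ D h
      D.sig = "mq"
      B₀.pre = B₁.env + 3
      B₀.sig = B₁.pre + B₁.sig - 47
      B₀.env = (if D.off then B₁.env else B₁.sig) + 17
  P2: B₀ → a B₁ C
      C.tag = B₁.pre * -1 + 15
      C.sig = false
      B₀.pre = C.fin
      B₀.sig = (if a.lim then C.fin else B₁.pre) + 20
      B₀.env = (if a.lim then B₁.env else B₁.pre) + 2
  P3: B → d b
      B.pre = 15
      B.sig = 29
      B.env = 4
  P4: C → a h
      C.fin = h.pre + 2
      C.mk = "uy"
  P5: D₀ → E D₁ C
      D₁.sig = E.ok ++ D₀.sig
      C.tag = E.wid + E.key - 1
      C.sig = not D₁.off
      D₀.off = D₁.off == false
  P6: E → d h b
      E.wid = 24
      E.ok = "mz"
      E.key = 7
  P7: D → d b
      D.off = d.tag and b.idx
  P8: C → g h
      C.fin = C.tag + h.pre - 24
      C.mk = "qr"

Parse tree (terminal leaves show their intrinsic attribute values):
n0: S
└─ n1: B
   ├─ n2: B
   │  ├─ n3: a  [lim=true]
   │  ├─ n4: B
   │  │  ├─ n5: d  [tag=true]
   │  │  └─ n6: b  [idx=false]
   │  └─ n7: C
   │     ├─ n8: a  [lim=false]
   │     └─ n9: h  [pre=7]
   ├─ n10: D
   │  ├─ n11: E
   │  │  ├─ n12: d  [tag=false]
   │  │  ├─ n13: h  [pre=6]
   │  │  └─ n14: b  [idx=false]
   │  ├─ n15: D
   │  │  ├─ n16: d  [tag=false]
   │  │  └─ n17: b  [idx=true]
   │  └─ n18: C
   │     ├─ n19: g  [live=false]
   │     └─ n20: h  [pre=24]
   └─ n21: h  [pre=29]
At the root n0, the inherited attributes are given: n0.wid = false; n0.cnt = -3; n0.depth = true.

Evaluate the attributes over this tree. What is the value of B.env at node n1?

1. n0.wid = false  [given at root]
2. n0.cnt = -3  [given at root]
3. n0.depth = true  [given at root]
4. n3.lim = true  [terminal]
5. n5.tag = true  [terminal]
6. n6.idx = false  [terminal]
7. n4.pre = 15  [15]
8. n4.sig = 29  [29]
9. n4.env = 4  [4]
10. n7.tag = 0  [B₁.pre * -1 + 15]
11. n7.sig = false  [false]
12. n8.lim = false  [terminal]
13. n9.pre = 7  [terminal]
14. n7.fin = 9  [h.pre + 2]
15. n7.mk = "uy"  ["uy"]
16. n2.pre = 9  [C.fin]
17. n2.sig = 29  [(if a.lim then C.fin else B₁.pre) + 20]
18. n2.env = 6  [(if a.lim then B₁.env else B₁.pre) + 2]
19. n10.sig = "mq"  ["mq"]
20. n12.tag = false  [terminal]
21. n13.pre = 6  [terminal]
22. n14.idx = false  [terminal]
23. n11.wid = 24  [24]
24. n11.ok = "mz"  ["mz"]
25. n11.key = 7  [7]
26. n15.sig = "mzmq"  [E.ok ++ D₀.sig]
27. n16.tag = false  [terminal]
28. n17.idx = true  [terminal]
29. n15.off = false  [d.tag and b.idx]
30. n18.tag = 30  [E.wid + E.key - 1]
31. n18.sig = true  [not D₁.off]
32. n19.live = false  [terminal]
33. n20.pre = 24  [terminal]
34. n18.fin = 30  [C.tag + h.pre - 24]
35. n18.mk = "qr"  ["qr"]
36. n10.off = true  [D₁.off == false]
37. n21.pre = 29  [terminal]
38. n1.pre = 9  [B₁.env + 3]
39. n1.sig = -9  [B₁.pre + B₁.sig - 47]
40. n1.env = 23  [(if D.off then B₁.env else B₁.sig) + 17]
41. n0.acc = "um"  ["um"]

23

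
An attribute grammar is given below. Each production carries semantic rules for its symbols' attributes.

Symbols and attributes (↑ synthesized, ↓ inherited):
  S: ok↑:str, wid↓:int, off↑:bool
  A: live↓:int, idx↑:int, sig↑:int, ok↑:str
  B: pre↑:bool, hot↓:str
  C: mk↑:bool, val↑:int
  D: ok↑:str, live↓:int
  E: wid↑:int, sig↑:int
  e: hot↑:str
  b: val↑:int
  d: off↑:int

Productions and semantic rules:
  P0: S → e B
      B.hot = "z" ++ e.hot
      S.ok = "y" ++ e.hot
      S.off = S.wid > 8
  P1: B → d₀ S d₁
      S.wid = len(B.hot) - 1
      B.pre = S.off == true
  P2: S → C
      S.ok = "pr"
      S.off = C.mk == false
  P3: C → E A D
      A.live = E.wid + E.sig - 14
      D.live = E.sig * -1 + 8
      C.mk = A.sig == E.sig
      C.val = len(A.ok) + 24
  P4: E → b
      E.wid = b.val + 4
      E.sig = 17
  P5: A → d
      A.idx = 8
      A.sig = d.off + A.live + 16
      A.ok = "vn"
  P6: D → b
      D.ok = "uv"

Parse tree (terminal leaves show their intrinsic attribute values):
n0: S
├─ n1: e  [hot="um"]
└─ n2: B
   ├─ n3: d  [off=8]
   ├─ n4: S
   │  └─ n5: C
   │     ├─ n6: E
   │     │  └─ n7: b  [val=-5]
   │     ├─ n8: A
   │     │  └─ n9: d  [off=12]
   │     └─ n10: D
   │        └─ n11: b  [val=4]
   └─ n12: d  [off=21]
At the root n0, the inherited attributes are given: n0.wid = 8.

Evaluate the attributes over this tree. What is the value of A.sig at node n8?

30

1. n0.wid = 8  [given at root]
2. n1.hot = "um"  [terminal]
3. n2.hot = "zum"  ["z" ++ e.hot]
4. n3.off = 8  [terminal]
5. n4.wid = 2  [len(B.hot) - 1]
6. n7.val = -5  [terminal]
7. n6.wid = -1  [b.val + 4]
8. n6.sig = 17  [17]
9. n8.live = 2  [E.wid + E.sig - 14]
10. n9.off = 12  [terminal]
11. n8.idx = 8  [8]
12. n8.sig = 30  [d.off + A.live + 16]
13. n8.ok = "vn"  ["vn"]
14. n10.live = -9  [E.sig * -1 + 8]
15. n11.val = 4  [terminal]
16. n10.ok = "uv"  ["uv"]
17. n5.mk = false  [A.sig == E.sig]
18. n5.val = 26  [len(A.ok) + 24]
19. n4.ok = "pr"  ["pr"]
20. n4.off = true  [C.mk == false]
21. n12.off = 21  [terminal]
22. n2.pre = true  [S.off == true]
23. n0.ok = "yum"  ["y" ++ e.hot]
24. n0.off = false  [S.wid > 8]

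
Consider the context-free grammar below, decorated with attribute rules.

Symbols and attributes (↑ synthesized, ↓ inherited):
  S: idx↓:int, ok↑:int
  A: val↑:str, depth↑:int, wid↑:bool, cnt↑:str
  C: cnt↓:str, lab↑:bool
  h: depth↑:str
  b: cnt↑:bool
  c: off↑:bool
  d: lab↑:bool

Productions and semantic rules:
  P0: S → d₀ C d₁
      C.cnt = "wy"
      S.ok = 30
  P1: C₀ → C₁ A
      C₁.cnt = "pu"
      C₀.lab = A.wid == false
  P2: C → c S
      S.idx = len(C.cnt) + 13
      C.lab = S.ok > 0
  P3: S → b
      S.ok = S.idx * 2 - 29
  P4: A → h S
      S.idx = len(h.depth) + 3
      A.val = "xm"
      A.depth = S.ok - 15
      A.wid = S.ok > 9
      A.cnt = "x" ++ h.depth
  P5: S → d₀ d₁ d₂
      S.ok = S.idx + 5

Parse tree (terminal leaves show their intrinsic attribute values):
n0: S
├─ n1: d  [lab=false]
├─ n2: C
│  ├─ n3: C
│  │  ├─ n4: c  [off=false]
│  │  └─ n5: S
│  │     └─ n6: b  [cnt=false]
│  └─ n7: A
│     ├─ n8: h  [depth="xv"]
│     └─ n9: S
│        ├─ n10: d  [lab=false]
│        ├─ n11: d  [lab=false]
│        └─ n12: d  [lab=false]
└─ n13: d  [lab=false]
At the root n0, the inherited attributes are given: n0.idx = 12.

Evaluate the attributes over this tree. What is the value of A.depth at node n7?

-5

1. n0.idx = 12  [given at root]
2. n1.lab = false  [terminal]
3. n2.cnt = "wy"  ["wy"]
4. n3.cnt = "pu"  ["pu"]
5. n4.off = false  [terminal]
6. n5.idx = 15  [len(C.cnt) + 13]
7. n6.cnt = false  [terminal]
8. n5.ok = 1  [S.idx * 2 - 29]
9. n3.lab = true  [S.ok > 0]
10. n8.depth = "xv"  [terminal]
11. n9.idx = 5  [len(h.depth) + 3]
12. n10.lab = false  [terminal]
13. n11.lab = false  [terminal]
14. n12.lab = false  [terminal]
15. n9.ok = 10  [S.idx + 5]
16. n7.val = "xm"  ["xm"]
17. n7.depth = -5  [S.ok - 15]
18. n7.wid = true  [S.ok > 9]
19. n7.cnt = "xxv"  ["x" ++ h.depth]
20. n2.lab = false  [A.wid == false]
21. n13.lab = false  [terminal]
22. n0.ok = 30  [30]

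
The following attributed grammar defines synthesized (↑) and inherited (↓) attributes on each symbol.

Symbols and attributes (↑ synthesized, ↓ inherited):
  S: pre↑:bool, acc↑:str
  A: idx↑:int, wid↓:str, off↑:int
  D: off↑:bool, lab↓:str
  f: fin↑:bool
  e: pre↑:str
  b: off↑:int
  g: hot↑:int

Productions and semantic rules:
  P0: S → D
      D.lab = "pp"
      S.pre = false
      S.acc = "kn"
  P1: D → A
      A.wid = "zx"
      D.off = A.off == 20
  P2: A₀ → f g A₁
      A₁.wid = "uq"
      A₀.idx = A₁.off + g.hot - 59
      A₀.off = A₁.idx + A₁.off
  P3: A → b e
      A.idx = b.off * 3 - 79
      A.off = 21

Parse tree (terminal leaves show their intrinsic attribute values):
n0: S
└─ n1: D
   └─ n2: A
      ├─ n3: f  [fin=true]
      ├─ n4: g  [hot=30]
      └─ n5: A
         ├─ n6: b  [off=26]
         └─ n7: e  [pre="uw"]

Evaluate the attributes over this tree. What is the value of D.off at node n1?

true

1. n1.lab = "pp"  ["pp"]
2. n2.wid = "zx"  ["zx"]
3. n3.fin = true  [terminal]
4. n4.hot = 30  [terminal]
5. n5.wid = "uq"  ["uq"]
6. n6.off = 26  [terminal]
7. n7.pre = "uw"  [terminal]
8. n5.idx = -1  [b.off * 3 - 79]
9. n5.off = 21  [21]
10. n2.idx = -8  [A₁.off + g.hot - 59]
11. n2.off = 20  [A₁.idx + A₁.off]
12. n1.off = true  [A.off == 20]
13. n0.pre = false  [false]
14. n0.acc = "kn"  ["kn"]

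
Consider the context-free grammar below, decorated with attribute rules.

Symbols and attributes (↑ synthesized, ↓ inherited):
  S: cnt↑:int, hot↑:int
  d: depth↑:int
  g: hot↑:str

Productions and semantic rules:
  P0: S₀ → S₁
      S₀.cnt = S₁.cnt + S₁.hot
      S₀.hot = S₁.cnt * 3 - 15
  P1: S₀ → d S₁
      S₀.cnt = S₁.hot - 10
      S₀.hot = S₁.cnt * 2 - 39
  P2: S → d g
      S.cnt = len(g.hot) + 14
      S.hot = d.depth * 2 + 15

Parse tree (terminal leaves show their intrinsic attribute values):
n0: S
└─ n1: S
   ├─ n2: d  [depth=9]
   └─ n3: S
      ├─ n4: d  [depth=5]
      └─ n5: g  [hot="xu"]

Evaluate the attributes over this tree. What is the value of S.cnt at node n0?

1. n2.depth = 9  [terminal]
2. n4.depth = 5  [terminal]
3. n5.hot = "xu"  [terminal]
4. n3.cnt = 16  [len(g.hot) + 14]
5. n3.hot = 25  [d.depth * 2 + 15]
6. n1.cnt = 15  [S₁.hot - 10]
7. n1.hot = -7  [S₁.cnt * 2 - 39]
8. n0.cnt = 8  [S₁.cnt + S₁.hot]
9. n0.hot = 30  [S₁.cnt * 3 - 15]

8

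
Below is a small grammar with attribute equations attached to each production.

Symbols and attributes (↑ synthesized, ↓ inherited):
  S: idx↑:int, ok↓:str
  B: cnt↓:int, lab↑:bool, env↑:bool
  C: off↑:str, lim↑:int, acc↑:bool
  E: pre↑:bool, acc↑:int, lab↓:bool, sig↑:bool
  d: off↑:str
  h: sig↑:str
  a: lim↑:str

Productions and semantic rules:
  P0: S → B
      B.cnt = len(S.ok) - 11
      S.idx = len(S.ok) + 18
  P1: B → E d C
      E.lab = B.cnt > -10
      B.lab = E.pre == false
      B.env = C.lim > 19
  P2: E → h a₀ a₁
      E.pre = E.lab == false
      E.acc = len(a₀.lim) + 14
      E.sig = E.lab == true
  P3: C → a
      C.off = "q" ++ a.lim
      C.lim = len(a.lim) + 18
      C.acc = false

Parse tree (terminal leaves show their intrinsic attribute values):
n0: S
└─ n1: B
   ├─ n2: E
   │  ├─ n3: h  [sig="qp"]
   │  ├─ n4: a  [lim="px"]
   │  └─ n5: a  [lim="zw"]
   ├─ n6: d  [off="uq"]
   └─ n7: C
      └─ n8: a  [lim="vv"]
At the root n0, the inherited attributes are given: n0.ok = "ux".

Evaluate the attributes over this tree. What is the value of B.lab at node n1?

true

1. n0.ok = "ux"  [given at root]
2. n1.cnt = -9  [len(S.ok) - 11]
3. n2.lab = true  [B.cnt > -10]
4. n3.sig = "qp"  [terminal]
5. n4.lim = "px"  [terminal]
6. n5.lim = "zw"  [terminal]
7. n2.pre = false  [E.lab == false]
8. n2.acc = 16  [len(a₀.lim) + 14]
9. n2.sig = true  [E.lab == true]
10. n6.off = "uq"  [terminal]
11. n8.lim = "vv"  [terminal]
12. n7.off = "qvv"  ["q" ++ a.lim]
13. n7.lim = 20  [len(a.lim) + 18]
14. n7.acc = false  [false]
15. n1.lab = true  [E.pre == false]
16. n1.env = true  [C.lim > 19]
17. n0.idx = 20  [len(S.ok) + 18]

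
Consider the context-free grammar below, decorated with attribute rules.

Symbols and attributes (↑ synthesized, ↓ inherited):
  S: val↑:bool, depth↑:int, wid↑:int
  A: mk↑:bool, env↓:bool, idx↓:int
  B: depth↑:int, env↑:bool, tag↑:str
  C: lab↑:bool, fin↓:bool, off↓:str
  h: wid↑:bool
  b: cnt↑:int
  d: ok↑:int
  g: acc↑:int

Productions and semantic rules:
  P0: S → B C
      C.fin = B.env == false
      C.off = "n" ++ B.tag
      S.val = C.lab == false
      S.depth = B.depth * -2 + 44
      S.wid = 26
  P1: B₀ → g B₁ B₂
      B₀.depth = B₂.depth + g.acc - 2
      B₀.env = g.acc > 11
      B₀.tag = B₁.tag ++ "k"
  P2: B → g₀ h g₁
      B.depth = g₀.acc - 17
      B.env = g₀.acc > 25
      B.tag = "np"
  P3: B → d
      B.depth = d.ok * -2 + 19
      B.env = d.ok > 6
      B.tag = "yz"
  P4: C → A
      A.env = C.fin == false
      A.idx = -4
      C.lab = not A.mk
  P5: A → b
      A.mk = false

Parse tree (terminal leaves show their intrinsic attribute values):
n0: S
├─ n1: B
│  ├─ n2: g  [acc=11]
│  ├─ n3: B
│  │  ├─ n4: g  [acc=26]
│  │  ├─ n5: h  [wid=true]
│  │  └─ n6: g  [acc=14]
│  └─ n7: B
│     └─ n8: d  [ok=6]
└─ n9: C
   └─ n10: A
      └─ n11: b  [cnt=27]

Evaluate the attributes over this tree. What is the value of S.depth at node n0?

12

1. n2.acc = 11  [terminal]
2. n4.acc = 26  [terminal]
3. n5.wid = true  [terminal]
4. n6.acc = 14  [terminal]
5. n3.depth = 9  [g₀.acc - 17]
6. n3.env = true  [g₀.acc > 25]
7. n3.tag = "np"  ["np"]
8. n8.ok = 6  [terminal]
9. n7.depth = 7  [d.ok * -2 + 19]
10. n7.env = false  [d.ok > 6]
11. n7.tag = "yz"  ["yz"]
12. n1.depth = 16  [B₂.depth + g.acc - 2]
13. n1.env = false  [g.acc > 11]
14. n1.tag = "npk"  [B₁.tag ++ "k"]
15. n9.fin = true  [B.env == false]
16. n9.off = "nnpk"  ["n" ++ B.tag]
17. n10.env = false  [C.fin == false]
18. n10.idx = -4  [-4]
19. n11.cnt = 27  [terminal]
20. n10.mk = false  [false]
21. n9.lab = true  [not A.mk]
22. n0.val = false  [C.lab == false]
23. n0.depth = 12  [B.depth * -2 + 44]
24. n0.wid = 26  [26]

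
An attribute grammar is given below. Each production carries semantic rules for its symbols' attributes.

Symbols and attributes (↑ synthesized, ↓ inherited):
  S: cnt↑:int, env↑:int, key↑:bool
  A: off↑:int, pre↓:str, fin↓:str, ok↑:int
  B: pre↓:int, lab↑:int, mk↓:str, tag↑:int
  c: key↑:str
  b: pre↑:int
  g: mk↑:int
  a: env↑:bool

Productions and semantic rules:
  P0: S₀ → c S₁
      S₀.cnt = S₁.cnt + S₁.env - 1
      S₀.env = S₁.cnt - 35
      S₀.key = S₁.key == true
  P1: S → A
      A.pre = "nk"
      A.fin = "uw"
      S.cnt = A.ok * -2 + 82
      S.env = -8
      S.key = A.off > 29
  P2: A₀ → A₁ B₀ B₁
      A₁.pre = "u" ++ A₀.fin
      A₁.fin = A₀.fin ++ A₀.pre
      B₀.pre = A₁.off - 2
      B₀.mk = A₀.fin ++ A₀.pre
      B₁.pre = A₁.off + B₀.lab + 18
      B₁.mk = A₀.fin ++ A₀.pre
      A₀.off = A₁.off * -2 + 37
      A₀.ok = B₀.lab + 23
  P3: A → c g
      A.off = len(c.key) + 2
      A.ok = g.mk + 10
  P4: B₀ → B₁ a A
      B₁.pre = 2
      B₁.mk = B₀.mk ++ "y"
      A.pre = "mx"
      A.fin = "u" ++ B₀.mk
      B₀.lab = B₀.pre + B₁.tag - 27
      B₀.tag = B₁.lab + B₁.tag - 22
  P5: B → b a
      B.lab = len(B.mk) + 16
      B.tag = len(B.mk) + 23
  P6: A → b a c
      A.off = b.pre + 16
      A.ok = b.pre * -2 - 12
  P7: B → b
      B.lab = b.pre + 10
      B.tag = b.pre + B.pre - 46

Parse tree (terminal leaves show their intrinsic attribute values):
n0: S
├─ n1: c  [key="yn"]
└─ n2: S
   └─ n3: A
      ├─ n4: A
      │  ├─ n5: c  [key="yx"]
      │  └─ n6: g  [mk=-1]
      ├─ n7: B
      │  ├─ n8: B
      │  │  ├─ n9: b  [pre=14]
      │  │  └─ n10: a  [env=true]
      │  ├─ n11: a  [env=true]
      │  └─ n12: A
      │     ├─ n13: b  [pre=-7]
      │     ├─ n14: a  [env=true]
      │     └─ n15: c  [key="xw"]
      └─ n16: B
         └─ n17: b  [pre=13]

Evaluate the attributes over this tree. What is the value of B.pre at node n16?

1. n1.key = "yn"  [terminal]
2. n3.pre = "nk"  ["nk"]
3. n3.fin = "uw"  ["uw"]
4. n4.pre = "uuw"  ["u" ++ A₀.fin]
5. n4.fin = "uwnk"  [A₀.fin ++ A₀.pre]
6. n5.key = "yx"  [terminal]
7. n6.mk = -1  [terminal]
8. n4.off = 4  [len(c.key) + 2]
9. n4.ok = 9  [g.mk + 10]
10. n7.pre = 2  [A₁.off - 2]
11. n7.mk = "uwnk"  [A₀.fin ++ A₀.pre]
12. n8.pre = 2  [2]
13. n8.mk = "uwnky"  [B₀.mk ++ "y"]
14. n9.pre = 14  [terminal]
15. n10.env = true  [terminal]
16. n8.lab = 21  [len(B.mk) + 16]
17. n8.tag = 28  [len(B.mk) + 23]
18. n11.env = true  [terminal]
19. n12.pre = "mx"  ["mx"]
20. n12.fin = "uuwnk"  ["u" ++ B₀.mk]
21. n13.pre = -7  [terminal]
22. n14.env = true  [terminal]
23. n15.key = "xw"  [terminal]
24. n12.off = 9  [b.pre + 16]
25. n12.ok = 2  [b.pre * -2 - 12]
26. n7.lab = 3  [B₀.pre + B₁.tag - 27]
27. n7.tag = 27  [B₁.lab + B₁.tag - 22]
28. n16.pre = 25  [A₁.off + B₀.lab + 18]
29. n16.mk = "uwnk"  [A₀.fin ++ A₀.pre]
30. n17.pre = 13  [terminal]
31. n16.lab = 23  [b.pre + 10]
32. n16.tag = -8  [b.pre + B.pre - 46]
33. n3.off = 29  [A₁.off * -2 + 37]
34. n3.ok = 26  [B₀.lab + 23]
35. n2.cnt = 30  [A.ok * -2 + 82]
36. n2.env = -8  [-8]
37. n2.key = false  [A.off > 29]
38. n0.cnt = 21  [S₁.cnt + S₁.env - 1]
39. n0.env = -5  [S₁.cnt - 35]
40. n0.key = false  [S₁.key == true]

25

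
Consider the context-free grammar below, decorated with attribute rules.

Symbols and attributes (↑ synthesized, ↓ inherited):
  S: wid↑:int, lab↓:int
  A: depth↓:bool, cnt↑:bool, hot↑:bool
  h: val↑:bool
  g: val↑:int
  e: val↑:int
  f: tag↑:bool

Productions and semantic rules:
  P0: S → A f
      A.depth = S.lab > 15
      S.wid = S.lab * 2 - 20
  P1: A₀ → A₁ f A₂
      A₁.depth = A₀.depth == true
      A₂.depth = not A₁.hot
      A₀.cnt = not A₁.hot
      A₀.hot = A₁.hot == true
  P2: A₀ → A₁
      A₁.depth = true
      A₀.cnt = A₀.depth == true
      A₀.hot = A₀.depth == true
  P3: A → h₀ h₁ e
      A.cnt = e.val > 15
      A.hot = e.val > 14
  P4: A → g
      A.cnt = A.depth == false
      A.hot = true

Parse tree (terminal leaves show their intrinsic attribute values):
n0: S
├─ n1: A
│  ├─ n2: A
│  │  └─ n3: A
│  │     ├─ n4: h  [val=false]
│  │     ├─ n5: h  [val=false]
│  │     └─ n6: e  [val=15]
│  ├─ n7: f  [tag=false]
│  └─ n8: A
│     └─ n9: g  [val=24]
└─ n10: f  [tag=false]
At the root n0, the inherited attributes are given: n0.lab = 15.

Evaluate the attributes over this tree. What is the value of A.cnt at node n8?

false

1. n0.lab = 15  [given at root]
2. n1.depth = false  [S.lab > 15]
3. n2.depth = false  [A₀.depth == true]
4. n3.depth = true  [true]
5. n4.val = false  [terminal]
6. n5.val = false  [terminal]
7. n6.val = 15  [terminal]
8. n3.cnt = false  [e.val > 15]
9. n3.hot = true  [e.val > 14]
10. n2.cnt = false  [A₀.depth == true]
11. n2.hot = false  [A₀.depth == true]
12. n7.tag = false  [terminal]
13. n8.depth = true  [not A₁.hot]
14. n9.val = 24  [terminal]
15. n8.cnt = false  [A.depth == false]
16. n8.hot = true  [true]
17. n1.cnt = true  [not A₁.hot]
18. n1.hot = false  [A₁.hot == true]
19. n10.tag = false  [terminal]
20. n0.wid = 10  [S.lab * 2 - 20]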